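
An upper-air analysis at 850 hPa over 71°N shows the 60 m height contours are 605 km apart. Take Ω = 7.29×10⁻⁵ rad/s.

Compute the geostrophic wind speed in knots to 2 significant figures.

14 knots

Coriolis parameter at 71°N:
f = 2Ω sin φ = 2 × 7.29×10⁻⁵ × sin 71° = 1.38×10⁻⁴ s⁻¹
Height gradient: |∂Z/∂n| = 60 m / 605000 m = 9.92×10⁻⁵
On a pressure surface, geostrophic balance gives V_g = (g/f)|∂Z/∂n|:
V_g = 9.81 × 9.92×10⁻⁵ / 1.38×10⁻⁴ = 7.06 m/s
Converting: 7.06 m/s × 1.944 = 14 knots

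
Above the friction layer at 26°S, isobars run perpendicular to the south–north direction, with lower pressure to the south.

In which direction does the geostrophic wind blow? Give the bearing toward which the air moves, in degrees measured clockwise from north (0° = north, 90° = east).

090°

The pressure-gradient force points toward the south (bearing 180°).
Geostrophic balance: in the Southern Hemisphere the Coriolis force deflects motion to the left, so the geostrophic wind blows 90° to the left of the pressure-gradient force (low pressure on the right).
Rotating 180° by 90° counterclockwise gives 090° — the wind blows toward the east.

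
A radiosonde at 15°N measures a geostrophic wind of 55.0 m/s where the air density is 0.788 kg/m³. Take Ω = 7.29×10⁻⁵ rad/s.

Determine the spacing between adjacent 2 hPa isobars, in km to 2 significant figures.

120 km

Coriolis parameter at 15°N:
f = 2Ω sin φ = 2 × 7.29×10⁻⁵ × sin 15° = 3.77×10⁻⁵ s⁻¹
Geostrophic balance rearranged: |∂P/∂n| = f ρ V_g
|∂P/∂n| = 3.77×10⁻⁵ × 0.788 × 55.0 = 1.64×10⁻³ Pa/m
Isobar spacing: Δn = ΔP/|∂P/∂n| = 200 Pa / 1.64×10⁻³ Pa/m = 122289 m ≈ 120 km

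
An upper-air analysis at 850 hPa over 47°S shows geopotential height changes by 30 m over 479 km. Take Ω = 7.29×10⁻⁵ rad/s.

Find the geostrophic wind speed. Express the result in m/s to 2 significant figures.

5.8 m/s

Coriolis parameter at 47°S:
f = 2Ω sin φ = 2 × 7.29×10⁻⁵ × sin 47° = 1.07×10⁻⁴ s⁻¹
Height gradient: |∂Z/∂n| = 30 m / 479000 m = 6.26×10⁻⁵
On a pressure surface, geostrophic balance gives V_g = (g/f)|∂Z/∂n|:
V_g = 9.81 × 6.26×10⁻⁵ / 1.07×10⁻⁴ = 5.76 m/s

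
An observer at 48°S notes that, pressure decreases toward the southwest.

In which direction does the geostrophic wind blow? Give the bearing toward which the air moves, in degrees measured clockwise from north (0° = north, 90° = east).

135°

The pressure-gradient force points toward the southwest (bearing 225°).
Geostrophic balance: in the Southern Hemisphere the Coriolis force deflects motion to the left, so the geostrophic wind blows 90° to the left of the pressure-gradient force (low pressure on the right).
Rotating 225° by 90° counterclockwise gives 135° — the wind blows toward the southeast.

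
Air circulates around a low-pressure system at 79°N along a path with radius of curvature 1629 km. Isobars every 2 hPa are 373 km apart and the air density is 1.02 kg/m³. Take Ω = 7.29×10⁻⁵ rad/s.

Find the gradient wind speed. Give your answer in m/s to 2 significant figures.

Coriolis parameter at 79°N:
f = 2Ω sin φ = 2 × 7.29×10⁻⁵ × sin 79° = 1.43×10⁻⁴ s⁻¹
Pressure gradient: |∂P/∂n| = 200 Pa / 373000 m = 5.36×10⁻⁴ Pa/m
Geostrophic speed: V_g = |∂P/∂n|/(fρ) = 5.36×10⁻⁴/(1.43×10⁻⁴ × 1.02) = 3.67 m/s
Around a low, centrifugal force acts outward with Coriolis, so pressure-gradient force balances both:
(1/ρ)|∂P/∂n| = fV + V²/R  →  V² + fR·V − fR·V_g = 0
With fR = 1.43×10⁻⁴ × 1629×10³ m = 233 m/s:
V = [−fR + √((fR)² + 4 fR V_g)]/2 = [−233 + √(233² + 4×233×3.67)]/2 = 3.62 m/s
Subgeostrophic (V < V_g = 3.67 m/s), as expected around a low.

3.6 m/s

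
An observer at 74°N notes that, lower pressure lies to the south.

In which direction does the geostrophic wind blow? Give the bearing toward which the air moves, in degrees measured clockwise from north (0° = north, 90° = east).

The pressure-gradient force points toward the south (bearing 180°).
Geostrophic balance: in the Northern Hemisphere the Coriolis force deflects motion to the right, so the geostrophic wind blows 90° to the right of the pressure-gradient force (low pressure on the left).
Rotating 180° by 90° clockwise gives 270° — the wind blows toward the west.

270°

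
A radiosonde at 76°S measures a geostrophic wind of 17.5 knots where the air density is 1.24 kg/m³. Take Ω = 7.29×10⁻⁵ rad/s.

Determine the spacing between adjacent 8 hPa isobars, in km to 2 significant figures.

510 km

Coriolis parameter at 76°S:
f = 2Ω sin φ = 2 × 7.29×10⁻⁵ × sin 76° = 1.41×10⁻⁴ s⁻¹
Wind speed in SI: 17.5 knots = 9.00 m/s
Geostrophic balance rearranged: |∂P/∂n| = f ρ V_g
|∂P/∂n| = 1.41×10⁻⁴ × 1.24 × 9.00 = 1.58×10⁻³ Pa/m
Isobar spacing: Δn = ΔP/|∂P/∂n| = 800 Pa / 1.58×10⁻³ Pa/m = 506560 m ≈ 510 km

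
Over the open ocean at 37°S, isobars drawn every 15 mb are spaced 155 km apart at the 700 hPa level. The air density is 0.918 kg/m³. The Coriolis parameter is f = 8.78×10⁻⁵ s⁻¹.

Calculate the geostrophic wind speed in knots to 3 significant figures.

233 knots

Pressure gradient: |∂P/∂n| = 1500 Pa / 155000 m = 9.68×10⁻³ Pa/m
Geostrophic balance (pressure-gradient force = Coriolis force):
V_g = (1/(fρ)) |∂P/∂n| = 9.68×10⁻³ / (8.78×10⁻⁵ × 0.918) = 120 m/s
Converting: 120 m/s × 1.944 = 233 knots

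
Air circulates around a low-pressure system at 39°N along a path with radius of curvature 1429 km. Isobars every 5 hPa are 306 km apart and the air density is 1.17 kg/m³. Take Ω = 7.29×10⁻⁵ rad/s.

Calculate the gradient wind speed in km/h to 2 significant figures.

Coriolis parameter at 39°N:
f = 2Ω sin φ = 2 × 7.29×10⁻⁵ × sin 39° = 9.18×10⁻⁵ s⁻¹
Pressure gradient: |∂P/∂n| = 500 Pa / 306000 m = 1.63×10⁻³ Pa/m
Geostrophic speed: V_g = |∂P/∂n|/(fρ) = 1.63×10⁻³/(9.18×10⁻⁵ × 1.17) = 15.2 m/s
Around a low, centrifugal force acts outward with Coriolis, so pressure-gradient force balances both:
(1/ρ)|∂P/∂n| = fV + V²/R  →  V² + fR·V − fR·V_g = 0
With fR = 9.18×10⁻⁵ × 1429×10³ m = 131 m/s:
V = [−fR + √((fR)² + 4 fR V_g)]/2 = [−131 + √(131² + 4×131×15.2)]/2 = 13.8 m/s
Subgeostrophic (V < V_g = 15.2 m/s), as expected around a low.
Converting: 13.8 m/s × 3.6 = 50 km/h

50 km/h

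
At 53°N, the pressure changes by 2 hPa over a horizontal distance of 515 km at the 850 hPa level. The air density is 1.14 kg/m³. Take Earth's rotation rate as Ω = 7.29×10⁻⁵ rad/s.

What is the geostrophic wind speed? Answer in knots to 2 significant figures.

5.7 knots

Coriolis parameter at 53°N:
f = 2Ω sin φ = 2 × 7.29×10⁻⁵ × sin 53° = 1.16×10⁻⁴ s⁻¹
Pressure gradient: |∂P/∂n| = 200 Pa / 515000 m = 3.88×10⁻⁴ Pa/m
Geostrophic balance (pressure-gradient force = Coriolis force):
V_g = (1/(fρ)) |∂P/∂n| = 3.88×10⁻⁴ / (1.16×10⁻⁴ × 1.14) = 2.93 m/s
Converting: 2.93 m/s × 1.944 = 5.7 knots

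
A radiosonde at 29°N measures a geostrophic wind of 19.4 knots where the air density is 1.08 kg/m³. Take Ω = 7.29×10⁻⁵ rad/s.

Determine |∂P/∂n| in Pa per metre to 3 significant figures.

Coriolis parameter at 29°N:
f = 2Ω sin φ = 2 × 7.29×10⁻⁵ × sin 29° = 7.07×10⁻⁵ s⁻¹
Wind speed in SI: 19.4 knots = 9.98 m/s
Geostrophic balance rearranged: |∂P/∂n| = f ρ V_g
|∂P/∂n| = 7.07×10⁻⁵ × 1.08 × 9.98 = 7.62×10⁻⁴ Pa/m

7.62×10⁻⁴ Pa/m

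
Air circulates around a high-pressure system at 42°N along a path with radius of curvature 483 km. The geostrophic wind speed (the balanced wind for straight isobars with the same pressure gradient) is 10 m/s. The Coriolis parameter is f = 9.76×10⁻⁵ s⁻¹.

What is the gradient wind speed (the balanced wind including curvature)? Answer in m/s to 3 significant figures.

14.4 m/s

Around a high, pressure-gradient force acts outward with centrifugal, so Coriolis balances both:
fV = (1/ρ)|∂P/∂n| + V²/R  →  V² − fR·V + fR·V_g = 0
With fR = 9.76×10⁻⁵ × 483×10³ m = 47.1 m/s:
V = [fR − √((fR)² − 4 fR V_g)]/2 = [47.1 − √(47.1² − 4×47.1×10)]/2 = 14.4 m/s
Supergeostrophic (V > V_g = 10 m/s), as expected around a high.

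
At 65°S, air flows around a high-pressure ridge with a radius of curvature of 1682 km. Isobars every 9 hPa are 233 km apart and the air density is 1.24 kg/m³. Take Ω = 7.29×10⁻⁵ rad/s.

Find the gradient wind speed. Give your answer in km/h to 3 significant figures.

Coriolis parameter at 65°S:
f = 2Ω sin φ = 2 × 7.29×10⁻⁵ × sin 65° = 1.32×10⁻⁴ s⁻¹
Pressure gradient: |∂P/∂n| = 900 Pa / 233000 m = 3.86×10⁻³ Pa/m
Geostrophic speed: V_g = |∂P/∂n|/(fρ) = 3.86×10⁻³/(1.32×10⁻⁴ × 1.24) = 23.6 m/s
Around a high, pressure-gradient force acts outward with centrifugal, so Coriolis balances both:
fV = (1/ρ)|∂P/∂n| + V²/R  →  V² − fR·V + fR·V_g = 0
With fR = 1.32×10⁻⁴ × 1682×10³ m = 222 m/s:
V = [fR − √((fR)² − 4 fR V_g)]/2 = [222 − √(222² − 4×222×23.6)]/2 = 26.8 m/s
Supergeostrophic (V > V_g = 23.6 m/s), as expected around a high.
Converting: 26.8 m/s × 3.6 = 96.5 km/h

96.5 km/h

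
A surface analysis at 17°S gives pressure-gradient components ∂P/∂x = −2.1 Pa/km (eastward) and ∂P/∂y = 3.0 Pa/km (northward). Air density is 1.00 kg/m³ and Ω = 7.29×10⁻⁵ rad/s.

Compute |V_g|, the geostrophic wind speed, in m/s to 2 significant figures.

Coriolis parameter at 17°S:
f = 2Ω sin φ = 2 × 7.29×10⁻⁵ × sin 17° = 4.26×10⁻⁵ s⁻¹
In the Southern Hemisphere f is negative: f = −4.26×10⁻⁵ s⁻¹.
Component geostrophic relations (x east, y north):
u_g = −(1/(fρ)) ∂P/∂y,  v_g = (1/(fρ)) ∂P/∂x
u_g = −(3.0×10⁻³)/(−4.26×10⁻⁵ × 1.00) = 70.4 m/s;  v_g = (−2.1×10⁻³)/(−4.26×10⁻⁵ × 1.00) = 49.3 m/s
|V_g| = √(u_g² + v_g²) = 85.9 m/s

86 m/s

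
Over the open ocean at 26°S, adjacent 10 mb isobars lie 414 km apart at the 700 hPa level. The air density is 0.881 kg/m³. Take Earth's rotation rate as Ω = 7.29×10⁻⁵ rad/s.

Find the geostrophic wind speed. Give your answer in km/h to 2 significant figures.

150 km/h

Coriolis parameter at 26°S:
f = 2Ω sin φ = 2 × 7.29×10⁻⁵ × sin 26° = 6.39×10⁻⁵ s⁻¹
Pressure gradient: |∂P/∂n| = 1000 Pa / 414000 m = 2.42×10⁻³ Pa/m
Geostrophic balance (pressure-gradient force = Coriolis force):
V_g = (1/(fρ)) |∂P/∂n| = 2.42×10⁻³ / (6.39×10⁻⁵ × 0.881) = 42.9 m/s
Converting: 42.9 m/s × 3.6 = 150 km/h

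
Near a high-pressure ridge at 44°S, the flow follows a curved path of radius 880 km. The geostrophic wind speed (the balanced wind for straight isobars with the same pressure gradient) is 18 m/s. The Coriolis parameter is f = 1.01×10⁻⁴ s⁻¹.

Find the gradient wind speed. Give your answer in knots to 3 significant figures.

Around a high, pressure-gradient force acts outward with centrifugal, so Coriolis balances both:
fV = (1/ρ)|∂P/∂n| + V²/R  →  V² − fR·V + fR·V_g = 0
With fR = 1.01×10⁻⁴ × 880×10³ m = 88.9 m/s:
V = [fR − √((fR)² − 4 fR V_g)]/2 = [88.9 − √(88.9² − 4×88.9×18)]/2 = 25.1 m/s
Supergeostrophic (V > V_g = 18 m/s), as expected around a high.
Converting: 25.1 m/s × 1.944 = 48.7 knots

48.7 knots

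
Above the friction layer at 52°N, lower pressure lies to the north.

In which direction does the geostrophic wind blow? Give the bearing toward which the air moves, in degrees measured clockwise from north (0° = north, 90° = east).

The pressure-gradient force points toward the north (bearing 000°).
Geostrophic balance: in the Northern Hemisphere the Coriolis force deflects motion to the right, so the geostrophic wind blows 90° to the right of the pressure-gradient force (low pressure on the left).
Rotating 000° by 90° clockwise gives 090° — the wind blows toward the east.

090°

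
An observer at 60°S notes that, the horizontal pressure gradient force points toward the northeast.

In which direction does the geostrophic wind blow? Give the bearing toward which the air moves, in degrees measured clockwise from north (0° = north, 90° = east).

The pressure-gradient force points toward the northeast (bearing 045°).
Geostrophic balance: in the Southern Hemisphere the Coriolis force deflects motion to the left, so the geostrophic wind blows 90° to the left of the pressure-gradient force (low pressure on the right).
Rotating 045° by 90° counterclockwise gives 315° — the wind blows toward the northwest.

315°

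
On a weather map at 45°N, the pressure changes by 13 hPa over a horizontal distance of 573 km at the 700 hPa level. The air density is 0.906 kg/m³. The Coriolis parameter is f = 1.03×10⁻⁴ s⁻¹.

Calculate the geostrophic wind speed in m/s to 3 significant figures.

Pressure gradient: |∂P/∂n| = 1300 Pa / 573000 m = 2.27×10⁻³ Pa/m
Geostrophic balance (pressure-gradient force = Coriolis force):
V_g = (1/(fρ)) |∂P/∂n| = 2.27×10⁻³ / (1.03×10⁻⁴ × 0.906) = 24.3 m/s

24.3 m/s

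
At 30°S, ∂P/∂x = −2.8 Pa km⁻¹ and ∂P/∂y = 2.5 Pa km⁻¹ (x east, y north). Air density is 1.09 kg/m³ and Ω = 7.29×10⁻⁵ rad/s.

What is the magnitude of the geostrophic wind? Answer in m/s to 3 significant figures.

Coriolis parameter at 30°S:
f = 2Ω sin φ = 2 × 7.29×10⁻⁵ × sin 30° = 7.29×10⁻⁵ s⁻¹
In the Southern Hemisphere f is negative: f = −7.29×10⁻⁵ s⁻¹.
Component geostrophic relations (x east, y north):
u_g = −(1/(fρ)) ∂P/∂y,  v_g = (1/(fρ)) ∂P/∂x
u_g = −(2.5×10⁻³)/(−7.29×10⁻⁵ × 1.09) = 31.5 m/s;  v_g = (−2.8×10⁻³)/(−7.29×10⁻⁵ × 1.09) = 35.2 m/s
|V_g| = √(u_g² + v_g²) = 47.2 m/s

47.2 m/s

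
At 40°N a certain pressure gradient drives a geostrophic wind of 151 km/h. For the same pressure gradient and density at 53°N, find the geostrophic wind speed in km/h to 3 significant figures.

122 km/h

With the same pressure gradient and density, V_g ∝ 1/f ∝ 1/sin φ.
V₂ = V₁ · sin φ₁ / sin φ₂ = 151 × sin 40° / sin 53°
V₂ = 151 × 0.6428/0.7986 = 122 km/h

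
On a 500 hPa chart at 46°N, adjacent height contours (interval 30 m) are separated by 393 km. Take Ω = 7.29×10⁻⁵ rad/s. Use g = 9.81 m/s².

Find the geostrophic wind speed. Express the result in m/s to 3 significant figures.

7.14 m/s

Coriolis parameter at 46°N:
f = 2Ω sin φ = 2 × 7.29×10⁻⁵ × sin 46° = 1.05×10⁻⁴ s⁻¹
Height gradient: |∂Z/∂n| = 30 m / 393000 m = 7.63×10⁻⁵
On a pressure surface, geostrophic balance gives V_g = (g/f)|∂Z/∂n|:
V_g = 9.81 × 7.63×10⁻⁵ / 1.05×10⁻⁴ = 7.14 m/s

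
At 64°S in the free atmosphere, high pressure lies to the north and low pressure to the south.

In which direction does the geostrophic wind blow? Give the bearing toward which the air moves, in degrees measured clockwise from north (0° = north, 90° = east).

090°

The pressure-gradient force points toward the south (bearing 180°).
Geostrophic balance: in the Southern Hemisphere the Coriolis force deflects motion to the left, so the geostrophic wind blows 90° to the left of the pressure-gradient force (low pressure on the right).
Rotating 180° by 90° counterclockwise gives 090° — the wind blows toward the east.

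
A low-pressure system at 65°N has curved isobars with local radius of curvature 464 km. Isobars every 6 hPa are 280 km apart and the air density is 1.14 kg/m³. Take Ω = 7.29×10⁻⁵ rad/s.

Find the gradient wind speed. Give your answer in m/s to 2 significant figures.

Coriolis parameter at 65°N:
f = 2Ω sin φ = 2 × 7.29×10⁻⁵ × sin 65° = 1.32×10⁻⁴ s⁻¹
Pressure gradient: |∂P/∂n| = 600 Pa / 280000 m = 2.14×10⁻³ Pa/m
Geostrophic speed: V_g = |∂P/∂n|/(fρ) = 2.14×10⁻³/(1.32×10⁻⁴ × 1.14) = 14.2 m/s
Around a low, centrifugal force acts outward with Coriolis, so pressure-gradient force balances both:
(1/ρ)|∂P/∂n| = fV + V²/R  →  V² + fR·V − fR·V_g = 0
With fR = 1.32×10⁻⁴ × 464×10³ m = 61.3 m/s:
V = [−fR + √((fR)² + 4 fR V_g)]/2 = [−61.3 + √(61.3² + 4×61.3×14.2)]/2 = 11.9 m/s
Subgeostrophic (V < V_g = 14.2 m/s), as expected around a low.

12 m/s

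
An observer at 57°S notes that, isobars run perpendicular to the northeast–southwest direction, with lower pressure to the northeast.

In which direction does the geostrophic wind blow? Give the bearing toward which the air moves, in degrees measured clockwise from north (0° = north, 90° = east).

The pressure-gradient force points toward the northeast (bearing 045°).
Geostrophic balance: in the Southern Hemisphere the Coriolis force deflects motion to the left, so the geostrophic wind blows 90° to the left of the pressure-gradient force (low pressure on the right).
Rotating 045° by 90° counterclockwise gives 315° — the wind blows toward the northwest.

315°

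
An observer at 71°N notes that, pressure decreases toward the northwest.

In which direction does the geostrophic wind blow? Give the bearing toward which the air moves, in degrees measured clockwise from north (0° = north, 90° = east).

The pressure-gradient force points toward the northwest (bearing 315°).
Geostrophic balance: in the Northern Hemisphere the Coriolis force deflects motion to the right, so the geostrophic wind blows 90° to the right of the pressure-gradient force (low pressure on the left).
Rotating 315° by 90° clockwise gives 045° — the wind blows toward the northeast.

045°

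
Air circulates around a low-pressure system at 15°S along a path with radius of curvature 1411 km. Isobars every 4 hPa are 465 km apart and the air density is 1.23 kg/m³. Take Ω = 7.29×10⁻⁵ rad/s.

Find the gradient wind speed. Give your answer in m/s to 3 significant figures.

Coriolis parameter at 15°S:
f = 2Ω sin φ = 2 × 7.29×10⁻⁵ × sin 15° = 3.77×10⁻⁵ s⁻¹
Pressure gradient: |∂P/∂n| = 400 Pa / 465000 m = 8.60×10⁻⁴ Pa/m
Geostrophic speed: V_g = |∂P/∂n|/(fρ) = 8.60×10⁻⁴/(3.77×10⁻⁵ × 1.23) = 18.5 m/s
Around a low, centrifugal force acts outward with Coriolis, so pressure-gradient force balances both:
(1/ρ)|∂P/∂n| = fV + V²/R  →  V² + fR·V − fR·V_g = 0
With fR = 3.77×10⁻⁵ × 1411×10³ m = 53.2 m/s:
V = [−fR + √((fR)² + 4 fR V_g)]/2 = [−53.2 + √(53.2² + 4×53.2×18.5)]/2 = 14.6 m/s
Subgeostrophic (V < V_g = 18.5 m/s), as expected around a low.

14.6 m/s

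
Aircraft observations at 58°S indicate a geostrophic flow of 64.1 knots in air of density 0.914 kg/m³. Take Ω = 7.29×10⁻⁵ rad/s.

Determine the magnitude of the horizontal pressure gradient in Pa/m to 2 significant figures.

Coriolis parameter at 58°S:
f = 2Ω sin φ = 2 × 7.29×10⁻⁵ × sin 58° = 1.24×10⁻⁴ s⁻¹
Wind speed in SI: 64.1 knots = 33.0 m/s
Geostrophic balance rearranged: |∂P/∂n| = f ρ V_g
|∂P/∂n| = 1.24×10⁻⁴ × 0.914 × 33.0 = 3.73×10⁻³ Pa/m

3.7×10⁻³ Pa/m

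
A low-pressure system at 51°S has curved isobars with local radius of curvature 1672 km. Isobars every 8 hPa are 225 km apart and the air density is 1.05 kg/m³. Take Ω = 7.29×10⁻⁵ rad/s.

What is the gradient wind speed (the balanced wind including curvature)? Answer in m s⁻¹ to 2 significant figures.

Coriolis parameter at 51°S:
f = 2Ω sin φ = 2 × 7.29×10⁻⁵ × sin 51° = 1.13×10⁻⁴ s⁻¹
Pressure gradient: |∂P/∂n| = 800 Pa / 225000 m = 3.56×10⁻³ Pa/m
Geostrophic speed: V_g = |∂P/∂n|/(fρ) = 3.56×10⁻³/(1.13×10⁻⁴ × 1.05) = 29.9 m/s
Around a low, centrifugal force acts outward with Coriolis, so pressure-gradient force balances both:
(1/ρ)|∂P/∂n| = fV + V²/R  →  V² + fR·V − fR·V_g = 0
With fR = 1.13×10⁻⁴ × 1672×10³ m = 189 m/s:
V = [−fR + √((fR)² + 4 fR V_g)]/2 = [−189 + √(189² + 4×189×29.9)]/2 = 26.2 m/s
Subgeostrophic (V < V_g = 29.9 m/s), as expected around a low.

26 m s⁻¹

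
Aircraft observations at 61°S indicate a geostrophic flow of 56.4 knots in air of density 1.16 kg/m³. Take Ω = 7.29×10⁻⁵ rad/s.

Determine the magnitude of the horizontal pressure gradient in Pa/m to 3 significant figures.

Coriolis parameter at 61°S:
f = 2Ω sin φ = 2 × 7.29×10⁻⁵ × sin 61° = 1.28×10⁻⁴ s⁻¹
Wind speed in SI: 56.4 knots = 29.0 m/s
Geostrophic balance rearranged: |∂P/∂n| = f ρ V_g
|∂P/∂n| = 1.28×10⁻⁴ × 1.16 × 29.0 = 4.29×10⁻³ Pa/m

4.29×10⁻³ Pa/m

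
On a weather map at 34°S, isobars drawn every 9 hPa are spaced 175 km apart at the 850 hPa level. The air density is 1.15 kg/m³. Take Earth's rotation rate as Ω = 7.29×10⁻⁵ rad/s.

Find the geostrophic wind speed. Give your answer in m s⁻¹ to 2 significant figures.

Coriolis parameter at 34°S:
f = 2Ω sin φ = 2 × 7.29×10⁻⁵ × sin 34° = 8.15×10⁻⁵ s⁻¹
Pressure gradient: |∂P/∂n| = 900 Pa / 175000 m = 5.14×10⁻³ Pa/m
Geostrophic balance (pressure-gradient force = Coriolis force):
V_g = (1/(fρ)) |∂P/∂n| = 5.14×10⁻³ / (8.15×10⁻⁵ × 1.15) = 54.9 m/s

55 m s⁻¹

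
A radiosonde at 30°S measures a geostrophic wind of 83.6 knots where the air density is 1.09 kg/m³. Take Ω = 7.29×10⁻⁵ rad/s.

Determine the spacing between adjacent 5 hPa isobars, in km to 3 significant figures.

146 km

Coriolis parameter at 30°S:
f = 2Ω sin φ = 2 × 7.29×10⁻⁵ × sin 30° = 7.29×10⁻⁵ s⁻¹
Wind speed in SI: 83.6 knots = 43.0 m/s
Geostrophic balance rearranged: |∂P/∂n| = f ρ V_g
|∂P/∂n| = 7.29×10⁻⁵ × 1.09 × 43.0 = 3.42×10⁻³ Pa/m
Isobar spacing: Δn = ΔP/|∂P/∂n| = 500 Pa / 3.42×10⁻³ Pa/m = 146309 m ≈ 146 km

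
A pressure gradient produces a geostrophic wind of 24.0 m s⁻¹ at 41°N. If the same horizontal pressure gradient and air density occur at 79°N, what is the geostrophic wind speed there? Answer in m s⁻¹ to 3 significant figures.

With the same pressure gradient and density, V_g ∝ 1/f ∝ 1/sin φ.
V₂ = V₁ · sin φ₁ / sin φ₂ = 24.0 × sin 41° / sin 79°
V₂ = 24.0 × 0.6561/0.9816 = 16.0 m s⁻¹

16.0 m s⁻¹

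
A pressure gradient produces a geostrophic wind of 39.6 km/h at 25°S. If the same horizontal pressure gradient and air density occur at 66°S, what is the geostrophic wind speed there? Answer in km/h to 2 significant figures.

With the same pressure gradient and density, V_g ∝ 1/f ∝ 1/sin φ.
V₂ = V₁ · sin φ₁ / sin φ₂ = 39.6 × sin 25° / sin 66°
V₂ = 39.6 × 0.4226/0.9135 = 18 km/h

18 km/h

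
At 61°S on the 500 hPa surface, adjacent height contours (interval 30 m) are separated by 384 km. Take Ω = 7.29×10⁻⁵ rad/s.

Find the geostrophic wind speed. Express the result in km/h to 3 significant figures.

21.6 km/h

Coriolis parameter at 61°S:
f = 2Ω sin φ = 2 × 7.29×10⁻⁵ × sin 61° = 1.28×10⁻⁴ s⁻¹
Height gradient: |∂Z/∂n| = 30 m / 384000 m = 7.81×10⁻⁵
On a pressure surface, geostrophic balance gives V_g = (g/f)|∂Z/∂n|:
V_g = 9.81 × 7.81×10⁻⁵ / 1.28×10⁻⁴ = 6.01 m/s
Converting: 6.01 m/s × 3.6 = 21.6 km/h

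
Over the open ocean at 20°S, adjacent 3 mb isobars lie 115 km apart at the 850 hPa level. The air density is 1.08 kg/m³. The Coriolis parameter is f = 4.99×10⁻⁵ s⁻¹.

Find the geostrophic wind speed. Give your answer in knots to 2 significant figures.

Pressure gradient: |∂P/∂n| = 300 Pa / 115000 m = 2.61×10⁻³ Pa/m
Geostrophic balance (pressure-gradient force = Coriolis force):
V_g = (1/(fρ)) |∂P/∂n| = 2.61×10⁻³ / (4.99×10⁻⁵ × 1.08) = 48.4 m/s
Converting: 48.4 m/s × 1.944 = 94 knots

94 knots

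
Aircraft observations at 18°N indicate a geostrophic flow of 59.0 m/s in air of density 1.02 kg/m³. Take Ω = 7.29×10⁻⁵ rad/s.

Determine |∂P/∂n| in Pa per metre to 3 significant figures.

2.71×10⁻³ Pa/m

Coriolis parameter at 18°N:
f = 2Ω sin φ = 2 × 7.29×10⁻⁵ × sin 18° = 4.51×10⁻⁵ s⁻¹
Geostrophic balance rearranged: |∂P/∂n| = f ρ V_g
|∂P/∂n| = 4.51×10⁻⁵ × 1.02 × 59.0 = 2.71×10⁻³ Pa/m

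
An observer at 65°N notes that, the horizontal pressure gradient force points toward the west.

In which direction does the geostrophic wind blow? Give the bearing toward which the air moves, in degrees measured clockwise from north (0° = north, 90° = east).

000°

The pressure-gradient force points toward the west (bearing 270°).
Geostrophic balance: in the Northern Hemisphere the Coriolis force deflects motion to the right, so the geostrophic wind blows 90° to the right of the pressure-gradient force (low pressure on the left).
Rotating 270° by 90° clockwise gives 000° — the wind blows toward the north.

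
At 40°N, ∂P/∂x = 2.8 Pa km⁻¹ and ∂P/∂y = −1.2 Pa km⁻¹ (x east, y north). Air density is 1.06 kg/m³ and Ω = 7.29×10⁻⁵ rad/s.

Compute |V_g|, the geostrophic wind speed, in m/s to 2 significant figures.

31 m/s

Coriolis parameter at 40°N:
f = 2Ω sin φ = 2 × 7.29×10⁻⁵ × sin 40° = 9.37×10⁻⁵ s⁻¹
Component geostrophic relations (x east, y north):
u_g = −(1/(fρ)) ∂P/∂y,  v_g = (1/(fρ)) ∂P/∂x
u_g = −(−1.2×10⁻³)/(9.37×10⁻⁵ × 1.06) = 12.1 m/s;  v_g = (2.8×10⁻³)/(9.37×10⁻⁵ × 1.06) = 28.2 m/s
|V_g| = √(u_g² + v_g²) = 30.7 m/s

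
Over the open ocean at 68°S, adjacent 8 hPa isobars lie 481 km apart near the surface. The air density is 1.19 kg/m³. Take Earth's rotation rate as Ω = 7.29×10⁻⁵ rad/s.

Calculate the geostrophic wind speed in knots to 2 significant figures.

20 knots

Coriolis parameter at 68°S:
f = 2Ω sin φ = 2 × 7.29×10⁻⁵ × sin 68° = 1.35×10⁻⁴ s⁻¹
Pressure gradient: |∂P/∂n| = 800 Pa / 481000 m = 1.66×10⁻³ Pa/m
Geostrophic balance (pressure-gradient force = Coriolis force):
V_g = (1/(fρ)) |∂P/∂n| = 1.66×10⁻³ / (1.35×10⁻⁴ × 1.19) = 10.3 m/s
Converting: 10.3 m/s × 1.944 = 20 knots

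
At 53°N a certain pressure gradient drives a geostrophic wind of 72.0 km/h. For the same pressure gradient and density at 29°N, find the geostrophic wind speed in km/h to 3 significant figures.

119 km/h

With the same pressure gradient and density, V_g ∝ 1/f ∝ 1/sin φ.
V₂ = V₁ · sin φ₁ / sin φ₂ = 72.0 × sin 53° / sin 29°
V₂ = 72.0 × 0.7986/0.4848 = 119 km/h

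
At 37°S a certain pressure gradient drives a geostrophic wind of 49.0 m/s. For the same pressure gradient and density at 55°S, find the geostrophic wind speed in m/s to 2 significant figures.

36 m/s

With the same pressure gradient and density, V_g ∝ 1/f ∝ 1/sin φ.
V₂ = V₁ · sin φ₁ / sin φ₂ = 49.0 × sin 37° / sin 55°
V₂ = 49.0 × 0.6018/0.8192 = 36 m/s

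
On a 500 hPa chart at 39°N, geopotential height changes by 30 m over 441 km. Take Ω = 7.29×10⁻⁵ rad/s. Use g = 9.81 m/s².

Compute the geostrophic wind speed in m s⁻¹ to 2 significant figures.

Coriolis parameter at 39°N:
f = 2Ω sin φ = 2 × 7.29×10⁻⁵ × sin 39° = 9.18×10⁻⁵ s⁻¹
Height gradient: |∂Z/∂n| = 30 m / 441000 m = 6.80×10⁻⁵
On a pressure surface, geostrophic balance gives V_g = (g/f)|∂Z/∂n|:
V_g = 9.81 × 6.80×10⁻⁵ / 9.18×10⁻⁵ = 7.27 m/s

7.3 m s⁻¹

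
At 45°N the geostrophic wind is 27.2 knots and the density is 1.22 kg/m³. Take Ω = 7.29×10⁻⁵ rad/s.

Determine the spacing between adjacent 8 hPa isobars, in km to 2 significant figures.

450 km

Coriolis parameter at 45°N:
f = 2Ω sin φ = 2 × 7.29×10⁻⁵ × sin 45° = 1.03×10⁻⁴ s⁻¹
Wind speed in SI: 27.2 knots = 14.0 m/s
Geostrophic balance rearranged: |∂P/∂n| = f ρ V_g
|∂P/∂n| = 1.03×10⁻⁴ × 1.22 × 14.0 = 1.76×10⁻³ Pa/m
Isobar spacing: Δn = ΔP/|∂P/∂n| = 800 Pa / 1.76×10⁻³ Pa/m = 454549 m ≈ 450 km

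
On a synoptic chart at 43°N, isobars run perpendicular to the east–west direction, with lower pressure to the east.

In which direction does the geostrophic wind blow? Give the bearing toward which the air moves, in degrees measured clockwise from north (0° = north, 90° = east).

The pressure-gradient force points toward the east (bearing 090°).
Geostrophic balance: in the Northern Hemisphere the Coriolis force deflects motion to the right, so the geostrophic wind blows 90° to the right of the pressure-gradient force (low pressure on the left).
Rotating 090° by 90° clockwise gives 180° — the wind blows toward the south.

180°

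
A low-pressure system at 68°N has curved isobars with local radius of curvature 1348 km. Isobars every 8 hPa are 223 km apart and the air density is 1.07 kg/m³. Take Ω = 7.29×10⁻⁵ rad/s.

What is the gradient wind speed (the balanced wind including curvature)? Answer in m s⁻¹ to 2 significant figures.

22 m s⁻¹

Coriolis parameter at 68°N:
f = 2Ω sin φ = 2 × 7.29×10⁻⁵ × sin 68° = 1.35×10⁻⁴ s⁻¹
Pressure gradient: |∂P/∂n| = 800 Pa / 223000 m = 3.59×10⁻³ Pa/m
Geostrophic speed: V_g = |∂P/∂n|/(fρ) = 3.59×10⁻³/(1.35×10⁻⁴ × 1.07) = 24.8 m/s
Around a low, centrifugal force acts outward with Coriolis, so pressure-gradient force balances both:
(1/ρ)|∂P/∂n| = fV + V²/R  →  V² + fR·V − fR·V_g = 0
With fR = 1.35×10⁻⁴ × 1348×10³ m = 182 m/s:
V = [−fR + √((fR)² + 4 fR V_g)]/2 = [−182 + √(182² + 4×182×24.8)]/2 = 22.1 m/s
Subgeostrophic (V < V_g = 24.8 m/s), as expected around a low.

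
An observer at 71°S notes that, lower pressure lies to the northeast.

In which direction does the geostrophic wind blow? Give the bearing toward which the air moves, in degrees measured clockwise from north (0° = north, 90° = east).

The pressure-gradient force points toward the northeast (bearing 045°).
Geostrophic balance: in the Southern Hemisphere the Coriolis force deflects motion to the left, so the geostrophic wind blows 90° to the left of the pressure-gradient force (low pressure on the right).
Rotating 045° by 90° counterclockwise gives 315° — the wind blows toward the northwest.

315°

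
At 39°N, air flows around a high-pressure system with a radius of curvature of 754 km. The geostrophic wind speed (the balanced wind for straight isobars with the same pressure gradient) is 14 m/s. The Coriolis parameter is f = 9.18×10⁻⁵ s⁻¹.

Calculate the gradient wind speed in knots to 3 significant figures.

37.9 knots

Around a high, pressure-gradient force acts outward with centrifugal, so Coriolis balances both:
fV = (1/ρ)|∂P/∂n| + V²/R  →  V² − fR·V + fR·V_g = 0
With fR = 9.18×10⁻⁵ × 754×10³ m = 69.2 m/s:
V = [fR − √((fR)² − 4 fR V_g)]/2 = [69.2 − √(69.2² − 4×69.2×14)]/2 = 19.5 m/s
Supergeostrophic (V > V_g = 14 m/s), as expected around a high.
Converting: 19.5 m/s × 1.944 = 37.9 knots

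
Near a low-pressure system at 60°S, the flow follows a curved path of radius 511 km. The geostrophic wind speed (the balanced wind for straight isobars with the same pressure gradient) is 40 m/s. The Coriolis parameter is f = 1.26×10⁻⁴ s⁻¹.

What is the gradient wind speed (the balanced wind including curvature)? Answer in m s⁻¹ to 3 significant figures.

Around a low, centrifugal force acts outward with Coriolis, so pressure-gradient force balances both:
(1/ρ)|∂P/∂n| = fV + V²/R  →  V² + fR·V − fR·V_g = 0
With fR = 1.26×10⁻⁴ × 511×10³ m = 64.4 m/s:
V = [−fR + √((fR)² + 4 fR V_g)]/2 = [−64.4 + √(64.4² + 4×64.4×40)]/2 = 27.9 m/s
Subgeostrophic (V < V_g = 40 m/s), as expected around a low.

27.9 m s⁻¹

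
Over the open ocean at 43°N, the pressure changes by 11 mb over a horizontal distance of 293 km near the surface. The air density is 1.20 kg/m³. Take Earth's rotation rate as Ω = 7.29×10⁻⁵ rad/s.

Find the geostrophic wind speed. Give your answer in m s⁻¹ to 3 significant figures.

31.5 m s⁻¹

Coriolis parameter at 43°N:
f = 2Ω sin φ = 2 × 7.29×10⁻⁵ × sin 43° = 9.94×10⁻⁵ s⁻¹
Pressure gradient: |∂P/∂n| = 1100 Pa / 293000 m = 3.75×10⁻³ Pa/m
Geostrophic balance (pressure-gradient force = Coriolis force):
V_g = (1/(fρ)) |∂P/∂n| = 3.75×10⁻³ / (9.94×10⁻⁵ × 1.20) = 31.5 m/s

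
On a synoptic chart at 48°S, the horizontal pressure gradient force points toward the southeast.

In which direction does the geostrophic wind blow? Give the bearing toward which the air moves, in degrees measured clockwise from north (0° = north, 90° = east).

045°

The pressure-gradient force points toward the southeast (bearing 135°).
Geostrophic balance: in the Southern Hemisphere the Coriolis force deflects motion to the left, so the geostrophic wind blows 90° to the left of the pressure-gradient force (low pressure on the right).
Rotating 135° by 90° counterclockwise gives 045° — the wind blows toward the northeast.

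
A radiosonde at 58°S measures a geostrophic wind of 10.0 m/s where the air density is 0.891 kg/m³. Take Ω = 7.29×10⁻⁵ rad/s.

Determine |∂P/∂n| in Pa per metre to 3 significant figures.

Coriolis parameter at 58°S:
f = 2Ω sin φ = 2 × 7.29×10⁻⁵ × sin 58° = 1.24×10⁻⁴ s⁻¹
Geostrophic balance rearranged: |∂P/∂n| = f ρ V_g
|∂P/∂n| = 1.24×10⁻⁴ × 0.891 × 10.0 = 1.10×10⁻³ Pa/m

1.10×10⁻³ Pa/m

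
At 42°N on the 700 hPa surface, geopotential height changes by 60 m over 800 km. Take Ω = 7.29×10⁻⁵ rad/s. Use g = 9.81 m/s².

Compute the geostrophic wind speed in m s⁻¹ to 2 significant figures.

Coriolis parameter at 42°N:
f = 2Ω sin φ = 2 × 7.29×10⁻⁵ × sin 42° = 9.76×10⁻⁵ s⁻¹
Height gradient: |∂Z/∂n| = 60 m / 800000 m = 7.50×10⁻⁵
On a pressure surface, geostrophic balance gives V_g = (g/f)|∂Z/∂n|:
V_g = 9.81 × 7.50×10⁻⁵ / 9.76×10⁻⁵ = 7.54 m/s

7.5 m s⁻¹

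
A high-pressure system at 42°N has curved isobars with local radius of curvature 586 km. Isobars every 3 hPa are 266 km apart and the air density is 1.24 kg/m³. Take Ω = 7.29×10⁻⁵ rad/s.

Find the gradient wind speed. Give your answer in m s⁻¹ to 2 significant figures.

12 m s⁻¹

Coriolis parameter at 42°N:
f = 2Ω sin φ = 2 × 7.29×10⁻⁵ × sin 42° = 9.76×10⁻⁵ s⁻¹
Pressure gradient: |∂P/∂n| = 300 Pa / 266000 m = 1.13×10⁻³ Pa/m
Geostrophic speed: V_g = |∂P/∂n|/(fρ) = 1.13×10⁻³/(9.76×10⁻⁵ × 1.24) = 9.32 m/s
Around a high, pressure-gradient force acts outward with centrifugal, so Coriolis balances both:
fV = (1/ρ)|∂P/∂n| + V²/R  →  V² − fR·V + fR·V_g = 0
With fR = 9.76×10⁻⁵ × 586×10³ m = 57.2 m/s:
V = [fR − √((fR)² − 4 fR V_g)]/2 = [57.2 − √(57.2² − 4×57.2×9.32)]/2 = 11.7 m/s
Supergeostrophic (V > V_g = 9.32 m/s), as expected around a high.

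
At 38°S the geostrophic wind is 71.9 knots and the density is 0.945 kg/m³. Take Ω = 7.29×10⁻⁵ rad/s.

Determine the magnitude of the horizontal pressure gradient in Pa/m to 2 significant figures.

Coriolis parameter at 38°S:
f = 2Ω sin φ = 2 × 7.29×10⁻⁵ × sin 38° = 8.98×10⁻⁵ s⁻¹
Wind speed in SI: 71.9 knots = 37.0 m/s
Geostrophic balance rearranged: |∂P/∂n| = f ρ V_g
|∂P/∂n| = 8.98×10⁻⁵ × 0.945 × 37.0 = 3.14×10⁻³ Pa/m

3.1×10⁻³ Pa/m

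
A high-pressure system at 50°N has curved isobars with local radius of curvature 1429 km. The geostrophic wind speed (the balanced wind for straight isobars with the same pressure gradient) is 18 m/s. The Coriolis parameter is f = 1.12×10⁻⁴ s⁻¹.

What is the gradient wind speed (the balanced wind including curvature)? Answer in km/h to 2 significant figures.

74 km/h

Around a high, pressure-gradient force acts outward with centrifugal, so Coriolis balances both:
fV = (1/ρ)|∂P/∂n| + V²/R  →  V² − fR·V + fR·V_g = 0
With fR = 1.12×10⁻⁴ × 1429×10³ m = 160 m/s:
V = [fR − √((fR)² − 4 fR V_g)]/2 = [160 − √(160² − 4×160×18)]/2 = 20.7 m/s
Supergeostrophic (V > V_g = 18 m/s), as expected around a high.
Converting: 20.7 m/s × 3.6 = 74 km/h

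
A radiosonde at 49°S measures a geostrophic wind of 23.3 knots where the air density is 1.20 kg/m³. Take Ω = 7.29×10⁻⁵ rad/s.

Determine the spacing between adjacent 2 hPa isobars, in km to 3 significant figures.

126 km

Coriolis parameter at 49°S:
f = 2Ω sin φ = 2 × 7.29×10⁻⁵ × sin 49° = 1.10×10⁻⁴ s⁻¹
Wind speed in SI: 23.3 knots = 12.0 m/s
Geostrophic balance rearranged: |∂P/∂n| = f ρ V_g
|∂P/∂n| = 1.10×10⁻⁴ × 1.20 × 12.0 = 1.58×10⁻³ Pa/m
Isobar spacing: Δn = ΔP/|∂P/∂n| = 200 Pa / 1.58×10⁻³ Pa/m = 126362 m ≈ 126 km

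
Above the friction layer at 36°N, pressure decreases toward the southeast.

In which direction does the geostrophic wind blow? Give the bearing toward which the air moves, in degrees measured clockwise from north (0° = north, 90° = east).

The pressure-gradient force points toward the southeast (bearing 135°).
Geostrophic balance: in the Northern Hemisphere the Coriolis force deflects motion to the right, so the geostrophic wind blows 90° to the right of the pressure-gradient force (low pressure on the left).
Rotating 135° by 90° clockwise gives 225° — the wind blows toward the southwest.

225°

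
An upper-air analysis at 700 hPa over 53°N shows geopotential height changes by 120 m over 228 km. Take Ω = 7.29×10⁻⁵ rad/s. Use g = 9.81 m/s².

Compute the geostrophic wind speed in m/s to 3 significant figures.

44.3 m/s

Coriolis parameter at 53°N:
f = 2Ω sin φ = 2 × 7.29×10⁻⁵ × sin 53° = 1.16×10⁻⁴ s⁻¹
Height gradient: |∂Z/∂n| = 120 m / 228000 m = 5.26×10⁻⁴
On a pressure surface, geostrophic balance gives V_g = (g/f)|∂Z/∂n|:
V_g = 9.81 × 5.26×10⁻⁴ / 1.16×10⁻⁴ = 44.3 m/s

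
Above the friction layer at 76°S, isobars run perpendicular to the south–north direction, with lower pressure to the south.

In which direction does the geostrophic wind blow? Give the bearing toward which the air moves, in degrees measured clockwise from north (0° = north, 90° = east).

090°

The pressure-gradient force points toward the south (bearing 180°).
Geostrophic balance: in the Southern Hemisphere the Coriolis force deflects motion to the left, so the geostrophic wind blows 90° to the left of the pressure-gradient force (low pressure on the right).
Rotating 180° by 90° counterclockwise gives 090° — the wind blows toward the east.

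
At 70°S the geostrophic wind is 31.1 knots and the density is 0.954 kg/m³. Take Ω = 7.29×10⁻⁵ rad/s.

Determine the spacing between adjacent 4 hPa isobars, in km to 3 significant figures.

191 km

Coriolis parameter at 70°S:
f = 2Ω sin φ = 2 × 7.29×10⁻⁵ × sin 70° = 1.37×10⁻⁴ s⁻¹
Wind speed in SI: 31.1 knots = 16.0 m/s
Geostrophic balance rearranged: |∂P/∂n| = f ρ V_g
|∂P/∂n| = 1.37×10⁻⁴ × 0.954 × 16.0 = 2.09×10⁻³ Pa/m
Isobar spacing: Δn = ΔP/|∂P/∂n| = 400 Pa / 2.09×10⁻³ Pa/m = 191280 m ≈ 191 km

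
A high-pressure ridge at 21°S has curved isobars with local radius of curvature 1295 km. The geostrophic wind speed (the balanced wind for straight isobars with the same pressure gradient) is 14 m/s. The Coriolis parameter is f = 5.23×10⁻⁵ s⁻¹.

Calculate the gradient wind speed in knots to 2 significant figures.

Around a high, pressure-gradient force acts outward with centrifugal, so Coriolis balances both:
fV = (1/ρ)|∂P/∂n| + V²/R  →  V² − fR·V + fR·V_g = 0
With fR = 5.23×10⁻⁵ × 1295×10³ m = 67.7 m/s:
V = [fR − √((fR)² − 4 fR V_g)]/2 = [67.7 − √(67.7² − 4×67.7×14)]/2 = 19.8 m/s
Supergeostrophic (V > V_g = 14 m/s), as expected around a high.
Converting: 19.8 m/s × 1.944 = 38 knots

38 knots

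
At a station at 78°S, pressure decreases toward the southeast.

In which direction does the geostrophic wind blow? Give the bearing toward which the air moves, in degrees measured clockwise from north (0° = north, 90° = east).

045°

The pressure-gradient force points toward the southeast (bearing 135°).
Geostrophic balance: in the Southern Hemisphere the Coriolis force deflects motion to the left, so the geostrophic wind blows 90° to the left of the pressure-gradient force (low pressure on the right).
Rotating 135° by 90° counterclockwise gives 045° — the wind blows toward the northeast.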